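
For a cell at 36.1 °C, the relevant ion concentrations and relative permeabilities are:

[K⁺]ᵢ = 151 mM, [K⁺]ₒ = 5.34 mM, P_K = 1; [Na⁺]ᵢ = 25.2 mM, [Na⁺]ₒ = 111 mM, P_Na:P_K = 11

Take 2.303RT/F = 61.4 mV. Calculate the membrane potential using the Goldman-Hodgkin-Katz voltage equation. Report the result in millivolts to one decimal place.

Vm = 61.4 · log₁₀[(Σ P·[cation]ₒ + Σ P·[anion]ᵢ) / (Σ P·[cation]ᵢ + Σ P·[anion]ₒ)]
Numerator = 1×5.34 + 11×111 = 1226
Denominator = 1×151 + 11×25.2 = 428.2
Vm = 61.4 · log₁₀(2.8639) = 61.4 × (0.4570) = 28.06 mV

28.1 mV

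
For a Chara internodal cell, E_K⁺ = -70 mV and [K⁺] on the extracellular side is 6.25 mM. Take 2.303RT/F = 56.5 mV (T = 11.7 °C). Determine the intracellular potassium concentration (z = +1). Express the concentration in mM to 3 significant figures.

108 mM

Nernst: E = (56.5/1) · log₁₀([out]/[in]), so log₁₀([out]/[in]) = -70.0 × 1 / 56.5 = -1.2389.
[out]/[in] = 10^(-1.2389) = 0.05768.
[in] = 6.25 / 0.05768 = 108.3 mM.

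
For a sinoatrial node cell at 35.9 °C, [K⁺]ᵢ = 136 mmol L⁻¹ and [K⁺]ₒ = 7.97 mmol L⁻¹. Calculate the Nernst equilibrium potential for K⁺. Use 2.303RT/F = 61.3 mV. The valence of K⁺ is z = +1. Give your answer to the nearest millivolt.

E = (61.3/z) · log₁₀([K⁺]_out/[K⁺]_in) with z = +1.
= (61.3/1) · log₁₀(7.97/136) = 61.30 · log₁₀(0.0586)
= 61.30 · (-1.2321) = -75.53 mV

-76 mV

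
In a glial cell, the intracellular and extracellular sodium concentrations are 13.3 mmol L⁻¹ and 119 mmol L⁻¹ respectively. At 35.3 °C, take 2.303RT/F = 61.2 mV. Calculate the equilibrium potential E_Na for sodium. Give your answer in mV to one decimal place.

E = (61.2/z) · log₁₀([Na⁺]_out/[Na⁺]_in) with z = +1.
= (61.2/1) · log₁₀(119/13.3) = 61.20 · log₁₀(8.947)
= 61.20 · (0.9517) = 58.24 mV

58.2 mV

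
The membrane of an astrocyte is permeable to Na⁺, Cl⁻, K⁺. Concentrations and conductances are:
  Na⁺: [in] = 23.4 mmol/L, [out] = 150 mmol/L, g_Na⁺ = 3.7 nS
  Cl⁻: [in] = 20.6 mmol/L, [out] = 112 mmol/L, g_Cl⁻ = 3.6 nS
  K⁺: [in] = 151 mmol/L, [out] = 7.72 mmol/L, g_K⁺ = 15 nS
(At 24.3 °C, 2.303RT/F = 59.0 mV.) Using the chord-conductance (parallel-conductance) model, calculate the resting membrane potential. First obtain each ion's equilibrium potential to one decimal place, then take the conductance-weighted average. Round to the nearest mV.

E_Na⁺ = (59.0/1)·log₁₀(150/23.4) = 47.6 mV
E_Cl⁻ = (59.0/-1)·log₁₀(112/20.6) = -43.4 mV
E_K⁺ = (59.0/1)·log₁₀(7.72/151) = -76.2 mV
Vm = (Σ gᵢEᵢ)/(Σ gᵢ) = (3.7·47.6 + 3.6·-43.4 + 15·-76.2) / (3.7 + 3.6 + 15)
= -1123.12 / 22.3 = -50.36 mV

-50 mV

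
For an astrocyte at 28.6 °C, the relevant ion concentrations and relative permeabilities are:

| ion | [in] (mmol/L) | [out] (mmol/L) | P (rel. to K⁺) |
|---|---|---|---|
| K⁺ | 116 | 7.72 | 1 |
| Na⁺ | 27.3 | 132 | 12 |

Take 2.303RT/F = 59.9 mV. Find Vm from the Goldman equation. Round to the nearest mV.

Vm = 59.9 · log₁₀[(Σ P·[cation]ₒ + Σ P·[anion]ᵢ) / (Σ P·[cation]ᵢ + Σ P·[anion]ₒ)]
Numerator = 1×7.72 + 12×132 = 1592
Denominator = 1×116 + 12×27.3 = 443.6
Vm = 59.9 · log₁₀(3.5882) = 59.9 × (0.5549) = 33.24 mV

33 mV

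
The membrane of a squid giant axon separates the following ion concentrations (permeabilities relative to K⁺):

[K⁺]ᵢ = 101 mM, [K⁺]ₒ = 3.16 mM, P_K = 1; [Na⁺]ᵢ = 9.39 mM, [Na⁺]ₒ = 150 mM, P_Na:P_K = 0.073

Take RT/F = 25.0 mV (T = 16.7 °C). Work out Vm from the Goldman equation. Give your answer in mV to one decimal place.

-49.4 mV

Vm = 25.0 · ln[(Σ P·[cation]ₒ + Σ P·[anion]ᵢ) / (Σ P·[cation]ᵢ + Σ P·[anion]ₒ)]
Numerator = 1×3.16 + 0.073×150 = 14.11
Denominator = 1×101 + 0.073×9.39 = 101.7
Vm = 25.0 · ln(0.13876) = 25.0 × (-1.9750) = -49.38 mV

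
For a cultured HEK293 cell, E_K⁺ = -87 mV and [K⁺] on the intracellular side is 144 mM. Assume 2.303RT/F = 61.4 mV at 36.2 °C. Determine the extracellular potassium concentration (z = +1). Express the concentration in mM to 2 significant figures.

5.5 mM

Nernst: E = (61.4/1) · log₁₀([out]/[in]), so log₁₀([out]/[in]) = -87.0 × 1 / 61.4 = -1.4169.
[out]/[in] = 10^(-1.4169) = 0.03829.
[out] = 0.03829 × 144 = 5.513 mM.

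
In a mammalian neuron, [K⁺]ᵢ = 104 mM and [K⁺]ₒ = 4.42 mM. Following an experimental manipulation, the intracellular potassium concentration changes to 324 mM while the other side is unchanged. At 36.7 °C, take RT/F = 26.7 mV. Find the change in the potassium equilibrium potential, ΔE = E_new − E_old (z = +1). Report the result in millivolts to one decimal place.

E_old = (26.7/1)·ln(4.42/104) = -84.33 mV
E_new = (26.7/1)·ln(4.42/324) = -114.67 mV
ΔE = -114.67 − (-84.33) = -30.34 mV

-30.3 mV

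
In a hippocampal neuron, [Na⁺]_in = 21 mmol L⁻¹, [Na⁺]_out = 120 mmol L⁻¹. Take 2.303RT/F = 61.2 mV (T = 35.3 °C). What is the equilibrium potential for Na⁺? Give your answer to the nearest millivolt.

46 mV

E = (61.2/z) · log₁₀([Na⁺]_out/[Na⁺]_in) with z = +1.
= (61.2/1) · log₁₀(120/21) = 61.20 · log₁₀(5.714)
= 61.20 · (0.7570) = 46.33 mV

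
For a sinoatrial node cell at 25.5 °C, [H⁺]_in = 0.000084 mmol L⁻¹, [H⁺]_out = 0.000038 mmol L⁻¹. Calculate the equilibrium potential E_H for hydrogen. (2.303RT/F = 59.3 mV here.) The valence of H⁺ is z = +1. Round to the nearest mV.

E = (59.3/z) · log₁₀([H⁺]_out/[H⁺]_in) with z = +1.
= (59.3/1) · log₁₀(0.000038/0.000084) = 59.30 · log₁₀(0.4524)
= 59.30 · (-0.3445) = -20.43 mV

-20 mV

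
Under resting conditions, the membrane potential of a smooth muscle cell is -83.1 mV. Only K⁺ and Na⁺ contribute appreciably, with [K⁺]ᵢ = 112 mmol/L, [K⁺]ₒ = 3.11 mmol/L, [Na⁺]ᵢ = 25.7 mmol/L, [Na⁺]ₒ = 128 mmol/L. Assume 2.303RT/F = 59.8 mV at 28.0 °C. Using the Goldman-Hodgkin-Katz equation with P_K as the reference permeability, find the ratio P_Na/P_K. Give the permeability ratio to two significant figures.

0.011

Let α = P_Na/P_K. GHK: Vm = 59.8·log₁₀[(Kₒ + α·Naₒ)/(Kᵢ + α·Naᵢ)].
10^(Vm/59.8) = 10^(-83.1/59.8) = 0.040773
So 0.040773·(Kᵢ + α·Naᵢ) = Kₒ + α·Naₒ → α = (0.040773·112.0 − 3.11) / (128.0 − 0.040773·25.7)
α = (4.567 − 3.11) / (128.0 − 1.048) = 1.457/127 = 0.01147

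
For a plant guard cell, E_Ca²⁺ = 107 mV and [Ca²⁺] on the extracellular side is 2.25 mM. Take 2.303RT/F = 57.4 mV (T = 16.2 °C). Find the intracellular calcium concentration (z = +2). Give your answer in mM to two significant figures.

0.00042 mM

Nernst: E = (57.4/2) · log₁₀([out]/[in]), so log₁₀([out]/[in]) = 107.0 × 2 / 57.4 = 3.7282.
[out]/[in] = 10^(3.7282) = 5348.
[in] = 2.25 / 5348 = 0.0004207 mM.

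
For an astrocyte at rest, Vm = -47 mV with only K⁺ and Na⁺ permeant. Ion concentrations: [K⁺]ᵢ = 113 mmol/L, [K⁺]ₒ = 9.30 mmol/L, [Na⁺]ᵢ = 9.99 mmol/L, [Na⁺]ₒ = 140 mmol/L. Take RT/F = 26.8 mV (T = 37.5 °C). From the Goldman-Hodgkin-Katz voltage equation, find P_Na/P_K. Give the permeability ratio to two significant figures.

0.074

Let α = P_Na/P_K. GHK: Vm = 26.8·ln[(Kₒ + α·Naₒ)/(Kᵢ + α·Naᵢ)].
e^(Vm/26.8) = e^(-47.0/26.8) = 0.17313
So 0.17313·(Kᵢ + α·Naᵢ) = Kₒ + α·Naₒ → α = (0.17313·113.0 − 9.3) / (140.0 − 0.17313·9.99)
α = (19.56 − 9.3) / (140.0 − 1.73) = 10.26/138.3 = 0.07423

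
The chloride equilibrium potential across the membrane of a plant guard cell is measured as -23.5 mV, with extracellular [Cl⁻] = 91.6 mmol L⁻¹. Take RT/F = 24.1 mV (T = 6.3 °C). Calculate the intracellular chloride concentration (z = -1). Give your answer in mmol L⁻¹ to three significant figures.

Nernst: E = (24.1/-1) · ln([out]/[in]), so ln([out]/[in]) = -23.5 × -1 / 24.1 = 0.9751.
[out]/[in] = e^(0.9751) = 2.651.
[in] = 91.6 / 2.651 = 34.55 mmol L⁻¹.

34.5 mmol L⁻¹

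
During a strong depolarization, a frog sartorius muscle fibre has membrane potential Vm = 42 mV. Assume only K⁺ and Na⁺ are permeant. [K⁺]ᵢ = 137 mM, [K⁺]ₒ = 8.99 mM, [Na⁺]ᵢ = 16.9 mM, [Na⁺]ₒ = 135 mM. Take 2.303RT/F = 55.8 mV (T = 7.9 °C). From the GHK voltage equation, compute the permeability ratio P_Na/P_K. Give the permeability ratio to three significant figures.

Let α = P_Na/P_K. GHK: Vm = 55.8·log₁₀[(Kₒ + α·Naₒ)/(Kᵢ + α·Naᵢ)].
10^(Vm/55.8) = 10^(42.0/55.8) = 5.6583
So 5.6583·(Kᵢ + α·Naᵢ) = Kₒ + α·Naₒ → α = (5.6583·137.0 − 8.99) / (135.0 − 5.6583·16.9)
α = (775.2 − 8.99) / (135.0 − 95.63) = 766.2/39.37 = 19.46

19.5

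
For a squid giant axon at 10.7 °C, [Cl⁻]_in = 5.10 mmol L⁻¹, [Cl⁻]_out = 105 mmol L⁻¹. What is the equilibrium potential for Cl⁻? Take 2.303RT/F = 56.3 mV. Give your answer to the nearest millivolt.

-74 mV

E = (56.3/z) · log₁₀([Cl⁻]_out/[Cl⁻]_in) with z = -1.
For an anion, dividing by z = -1 reverses the sign.
= (56.3/-1) · log₁₀(105/5.10) = -56.30 · log₁₀(20.59)
= -56.30 · (1.3136) = -73.96 mV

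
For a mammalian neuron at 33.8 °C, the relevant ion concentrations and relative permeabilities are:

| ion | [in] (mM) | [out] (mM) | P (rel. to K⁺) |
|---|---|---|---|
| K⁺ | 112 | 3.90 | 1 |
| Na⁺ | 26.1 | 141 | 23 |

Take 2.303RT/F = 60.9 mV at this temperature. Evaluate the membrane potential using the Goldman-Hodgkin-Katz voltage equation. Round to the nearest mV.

40 mV

Vm = 60.9 · log₁₀[(Σ P·[cation]ₒ + Σ P·[anion]ᵢ) / (Σ P·[cation]ᵢ + Σ P·[anion]ₒ)]
Numerator = 1×3.90 + 23×141 = 3247
Denominator = 1×112 + 23×26.1 = 712.3
Vm = 60.9 · log₁₀(4.5583) = 60.9 × (0.6588) = 40.12 mV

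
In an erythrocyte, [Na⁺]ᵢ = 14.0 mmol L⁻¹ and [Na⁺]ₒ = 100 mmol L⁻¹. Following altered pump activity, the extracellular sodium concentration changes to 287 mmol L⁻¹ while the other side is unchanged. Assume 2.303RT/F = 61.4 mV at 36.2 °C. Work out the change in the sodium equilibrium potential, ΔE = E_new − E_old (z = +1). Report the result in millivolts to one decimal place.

28.1 mV

E_old = (61.4/1)·log₁₀(100/14.0) = 52.43 mV
E_new = (61.4/1)·log₁₀(287/14.0) = 80.54 mV
ΔE = 80.54 − (52.43) = 28.11 mV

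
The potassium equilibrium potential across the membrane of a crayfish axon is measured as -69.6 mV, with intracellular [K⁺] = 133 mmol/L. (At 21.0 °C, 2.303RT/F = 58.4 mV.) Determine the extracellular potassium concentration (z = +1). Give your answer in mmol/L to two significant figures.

8.6 mmol/L

Nernst: E = (58.4/1) · log₁₀([out]/[in]), so log₁₀([out]/[in]) = -69.6 × 1 / 58.4 = -1.1918.
[out]/[in] = 10^(-1.1918) = 0.0643.
[out] = 0.0643 × 133 = 8.552 mmol/L.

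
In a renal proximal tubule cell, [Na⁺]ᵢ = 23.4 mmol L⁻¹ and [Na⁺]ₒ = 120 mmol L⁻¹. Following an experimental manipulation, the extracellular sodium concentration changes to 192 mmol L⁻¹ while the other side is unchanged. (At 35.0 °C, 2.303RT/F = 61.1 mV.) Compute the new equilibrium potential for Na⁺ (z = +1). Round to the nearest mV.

After the shift: [Na⁺]_out = 192, [Na⁺]_in = 23.4 mmol L⁻¹.
E_new = (61.1/1)·log₁₀(192/23.4) = 61.10 · (0.9141) = 55.85 mV

56 mV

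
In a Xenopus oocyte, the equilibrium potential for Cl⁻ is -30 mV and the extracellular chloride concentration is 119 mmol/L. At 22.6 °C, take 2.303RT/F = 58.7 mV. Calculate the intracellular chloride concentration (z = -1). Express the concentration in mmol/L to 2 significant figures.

Nernst: E = (58.7/-1) · log₁₀([out]/[in]), so log₁₀([out]/[in]) = -30.0 × -1 / 58.7 = 0.5111.
[out]/[in] = 10^(0.5111) = 3.244.
[in] = 119 / 3.244 = 36.68 mmol/L.

37 mmol/L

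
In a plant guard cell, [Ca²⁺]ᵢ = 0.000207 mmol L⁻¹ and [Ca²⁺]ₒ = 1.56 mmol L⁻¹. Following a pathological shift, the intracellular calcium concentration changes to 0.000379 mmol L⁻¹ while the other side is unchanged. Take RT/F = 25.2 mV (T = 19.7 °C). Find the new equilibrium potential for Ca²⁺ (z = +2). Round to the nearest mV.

After the shift: [Ca²⁺]_out = 1.56, [Ca²⁺]_in = 0.000379 mmol L⁻¹.
E_new = (25.2/2)·ln(1.56/0.000379) = 12.60 · (8.3227) = 104.87 mV

105 mV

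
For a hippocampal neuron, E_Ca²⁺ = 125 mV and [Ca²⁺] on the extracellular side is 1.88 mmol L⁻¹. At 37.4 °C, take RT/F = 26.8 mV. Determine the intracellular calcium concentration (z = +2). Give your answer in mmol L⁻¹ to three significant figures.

0.000167 mmol L⁻¹

Nernst: E = (26.8/2) · ln([out]/[in]), so ln([out]/[in]) = 125.0 × 2 / 26.8 = 9.3284.
[out]/[in] = e^(9.3284) = 1.125e+04.
[in] = 1.88 / 1.125e+04 = 0.0001671 mmol L⁻¹.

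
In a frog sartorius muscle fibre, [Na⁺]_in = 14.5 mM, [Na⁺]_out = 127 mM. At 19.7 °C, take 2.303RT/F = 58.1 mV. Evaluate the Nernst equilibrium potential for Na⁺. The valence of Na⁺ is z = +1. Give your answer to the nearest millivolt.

55 mV

E = (58.1/z) · log₁₀([Na⁺]_out/[Na⁺]_in) with z = +1.
= (58.1/1) · log₁₀(127/14.5) = 58.10 · log₁₀(8.759)
= 58.10 · (0.9424) = 54.76 mV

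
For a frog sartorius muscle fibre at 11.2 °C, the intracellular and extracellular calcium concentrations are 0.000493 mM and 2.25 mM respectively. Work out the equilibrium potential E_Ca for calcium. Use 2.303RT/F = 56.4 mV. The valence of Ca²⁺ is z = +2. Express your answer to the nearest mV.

E = (56.4/z) · log₁₀([Ca²⁺]_out/[Ca²⁺]_in) with z = +2.
= (56.4/2) · log₁₀(2.25/0.000493) = 28.20 · log₁₀(4564)
= 28.20 · (3.6593) = 103.19 mV

103 mV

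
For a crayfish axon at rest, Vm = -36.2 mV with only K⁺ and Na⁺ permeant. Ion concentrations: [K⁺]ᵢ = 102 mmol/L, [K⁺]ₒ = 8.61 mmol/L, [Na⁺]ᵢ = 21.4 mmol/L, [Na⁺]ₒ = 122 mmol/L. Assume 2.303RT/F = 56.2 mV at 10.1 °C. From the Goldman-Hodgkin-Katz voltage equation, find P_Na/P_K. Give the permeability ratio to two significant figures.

0.12

Let α = P_Na/P_K. GHK: Vm = 56.2·log₁₀[(Kₒ + α·Naₒ)/(Kᵢ + α·Naᵢ)].
10^(Vm/56.2) = 10^(-36.2/56.2) = 0.22692
So 0.22692·(Kᵢ + α·Naᵢ) = Kₒ + α·Naₒ → α = (0.22692·102.0 − 8.61) / (122.0 − 0.22692·21.4)
α = (23.15 − 8.61) / (122.0 − 4.856) = 14.54/117.1 = 0.1241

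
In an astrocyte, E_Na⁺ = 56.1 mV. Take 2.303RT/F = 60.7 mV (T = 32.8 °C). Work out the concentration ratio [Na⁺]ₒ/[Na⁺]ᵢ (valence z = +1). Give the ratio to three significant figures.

8.40

log₁₀([out]/[in]) = E·z/(60.7) = 56.1 × 1 / 60.7 = 0.9242
[out]/[in] = 10^(0.9242) = 8.399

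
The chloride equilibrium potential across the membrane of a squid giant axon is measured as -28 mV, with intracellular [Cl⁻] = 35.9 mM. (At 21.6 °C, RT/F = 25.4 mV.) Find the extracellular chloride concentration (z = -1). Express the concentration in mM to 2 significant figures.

110 mM

Nernst: E = (25.4/-1) · ln([out]/[in]), so ln([out]/[in]) = -28.0 × -1 / 25.4 = 1.1024.
[out]/[in] = e^(1.1024) = 3.011.
[out] = 3.011 × 35.9 = 108.1 mM.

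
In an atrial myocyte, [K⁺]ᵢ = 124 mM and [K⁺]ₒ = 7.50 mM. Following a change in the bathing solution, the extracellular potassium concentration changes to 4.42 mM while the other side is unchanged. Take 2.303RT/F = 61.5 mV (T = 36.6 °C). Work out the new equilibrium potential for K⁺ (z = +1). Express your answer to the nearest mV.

-89 mV

After the shift: [K⁺]_out = 4.42, [K⁺]_in = 124 mM.
E_new = (61.5/1)·log₁₀(4.42/124) = 61.50 · (-1.4480) = -89.05 mV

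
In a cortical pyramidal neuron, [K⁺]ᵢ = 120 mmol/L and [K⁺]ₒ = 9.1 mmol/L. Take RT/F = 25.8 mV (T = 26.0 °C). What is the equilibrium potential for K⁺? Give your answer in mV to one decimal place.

-66.5 mV

E = (25.8/z) · ln([K⁺]_out/[K⁺]_in) with z = +1.
= (25.8/1) · ln(9.1/120) = 25.80 · ln(0.07583)
= 25.80 · (-2.5792) = -66.54 mV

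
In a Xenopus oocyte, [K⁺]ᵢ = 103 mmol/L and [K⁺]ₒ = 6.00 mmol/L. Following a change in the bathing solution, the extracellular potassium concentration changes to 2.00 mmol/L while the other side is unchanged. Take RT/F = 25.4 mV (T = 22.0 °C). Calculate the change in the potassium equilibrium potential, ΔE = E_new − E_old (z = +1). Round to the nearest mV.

-28 mV

E_old = (25.4/1)·ln(6.00/103) = -72.21 mV
E_new = (25.4/1)·ln(2.00/103) = -100.12 mV
ΔE = -100.12 − (-72.21) = -27.90 mV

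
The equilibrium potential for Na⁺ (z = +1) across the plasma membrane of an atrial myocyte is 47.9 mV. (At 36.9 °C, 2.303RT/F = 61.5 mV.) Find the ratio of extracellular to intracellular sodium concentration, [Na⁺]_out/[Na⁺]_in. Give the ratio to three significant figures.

6.01

log₁₀([out]/[in]) = E·z/(61.5) = 47.9 × 1 / 61.5 = 0.7789
[out]/[in] = 10^(0.7789) = 6.01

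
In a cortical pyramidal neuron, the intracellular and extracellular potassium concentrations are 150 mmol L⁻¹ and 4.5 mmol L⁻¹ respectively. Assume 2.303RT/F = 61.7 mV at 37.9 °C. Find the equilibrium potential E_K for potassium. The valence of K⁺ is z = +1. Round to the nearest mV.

-94 mV

E = (61.7/z) · log₁₀([K⁺]_out/[K⁺]_in) with z = +1.
= (61.7/1) · log₁₀(4.5/150) = 61.70 · log₁₀(0.03)
= 61.70 · (-1.5229) = -93.96 mV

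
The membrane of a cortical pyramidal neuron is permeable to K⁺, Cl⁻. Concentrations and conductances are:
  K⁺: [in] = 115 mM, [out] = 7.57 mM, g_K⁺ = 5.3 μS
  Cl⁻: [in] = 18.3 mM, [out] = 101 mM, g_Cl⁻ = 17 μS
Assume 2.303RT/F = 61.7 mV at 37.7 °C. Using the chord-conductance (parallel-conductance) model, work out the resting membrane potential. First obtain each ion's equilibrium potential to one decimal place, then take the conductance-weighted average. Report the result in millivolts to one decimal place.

-52.2 mV

E_K⁺ = (61.7/1)·log₁₀(7.57/115) = -72.9 mV
E_Cl⁻ = (61.7/-1)·log₁₀(101/18.3) = -45.8 mV
Vm = (Σ gᵢEᵢ)/(Σ gᵢ) = (5.3·-72.9 + 17·-45.8) / (5.3 + 17)
= -1164.97 / 22.3 = -52.24 mV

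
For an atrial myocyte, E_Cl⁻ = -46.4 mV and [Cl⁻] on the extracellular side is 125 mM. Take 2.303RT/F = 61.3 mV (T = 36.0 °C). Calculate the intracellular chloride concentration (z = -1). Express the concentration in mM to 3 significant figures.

Nernst: E = (61.3/-1) · log₁₀([out]/[in]), so log₁₀([out]/[in]) = -46.4 × -1 / 61.3 = 0.7569.
[out]/[in] = 10^(0.7569) = 5.714.
[in] = 125 / 5.714 = 21.88 mM.

21.9 mM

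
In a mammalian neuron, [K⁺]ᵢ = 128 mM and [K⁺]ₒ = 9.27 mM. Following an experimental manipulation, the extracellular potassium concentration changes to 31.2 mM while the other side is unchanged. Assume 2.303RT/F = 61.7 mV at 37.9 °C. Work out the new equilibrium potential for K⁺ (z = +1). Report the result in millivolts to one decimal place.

After the shift: [K⁺]_out = 31.2, [K⁺]_in = 128 mM.
E_new = (61.7/1)·log₁₀(31.2/128) = 61.70 · (-0.6131) = -37.83 mV

-37.8 mV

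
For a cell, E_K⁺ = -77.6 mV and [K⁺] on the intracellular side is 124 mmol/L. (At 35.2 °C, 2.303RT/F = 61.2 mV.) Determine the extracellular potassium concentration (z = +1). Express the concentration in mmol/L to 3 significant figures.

6.69 mmol/L

Nernst: E = (61.2/1) · log₁₀([out]/[in]), so log₁₀([out]/[in]) = -77.6 × 1 / 61.2 = -1.2680.
[out]/[in] = 10^(-1.2680) = 0.05395.
[out] = 0.05395 × 124 = 6.69 mmol/L.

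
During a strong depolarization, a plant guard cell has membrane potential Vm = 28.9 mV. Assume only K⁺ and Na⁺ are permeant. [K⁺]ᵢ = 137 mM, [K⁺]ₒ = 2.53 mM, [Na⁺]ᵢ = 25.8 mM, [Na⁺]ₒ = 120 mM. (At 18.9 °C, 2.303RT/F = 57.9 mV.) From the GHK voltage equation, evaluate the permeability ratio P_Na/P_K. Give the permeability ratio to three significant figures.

11.1

Let α = P_Na/P_K. GHK: Vm = 57.9·log₁₀[(Kₒ + α·Naₒ)/(Kᵢ + α·Naᵢ)].
10^(Vm/57.9) = 10^(28.9/57.9) = 3.156
So 3.156·(Kᵢ + α·Naᵢ) = Kₒ + α·Naₒ → α = (3.156·137.0 − 2.53) / (120.0 − 3.156·25.8)
α = (432.4 − 2.53) / (120.0 − 81.42) = 429.8/38.58 = 11.14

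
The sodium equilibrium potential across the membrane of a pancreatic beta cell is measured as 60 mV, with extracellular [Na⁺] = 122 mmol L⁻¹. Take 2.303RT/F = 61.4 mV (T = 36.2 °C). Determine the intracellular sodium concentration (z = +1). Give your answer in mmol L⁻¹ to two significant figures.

13 mmol L⁻¹

Nernst: E = (61.4/1) · log₁₀([out]/[in]), so log₁₀([out]/[in]) = 60.0 × 1 / 61.4 = 0.9772.
[out]/[in] = 10^(0.9772) = 9.489.
[in] = 122 / 9.489 = 12.86 mmol L⁻¹.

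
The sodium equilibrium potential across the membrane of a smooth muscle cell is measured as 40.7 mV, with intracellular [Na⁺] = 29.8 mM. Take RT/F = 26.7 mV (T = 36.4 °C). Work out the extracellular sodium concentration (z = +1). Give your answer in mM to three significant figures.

137 mM

Nernst: E = (26.7/1) · ln([out]/[in]), so ln([out]/[in]) = 40.7 × 1 / 26.7 = 1.5243.
[out]/[in] = e^(1.5243) = 4.592.
[out] = 4.592 × 29.8 = 136.8 mM.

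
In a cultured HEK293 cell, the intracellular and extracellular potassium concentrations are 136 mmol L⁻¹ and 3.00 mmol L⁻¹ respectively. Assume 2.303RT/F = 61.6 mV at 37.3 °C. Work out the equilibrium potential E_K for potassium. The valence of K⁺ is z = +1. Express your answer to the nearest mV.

E = (61.6/z) · log₁₀([K⁺]_out/[K⁺]_in) with z = +1.
= (61.6/1) · log₁₀(3.00/136) = 61.60 · log₁₀(0.02206)
= 61.60 · (-1.6564) = -102.04 mV

-102 mV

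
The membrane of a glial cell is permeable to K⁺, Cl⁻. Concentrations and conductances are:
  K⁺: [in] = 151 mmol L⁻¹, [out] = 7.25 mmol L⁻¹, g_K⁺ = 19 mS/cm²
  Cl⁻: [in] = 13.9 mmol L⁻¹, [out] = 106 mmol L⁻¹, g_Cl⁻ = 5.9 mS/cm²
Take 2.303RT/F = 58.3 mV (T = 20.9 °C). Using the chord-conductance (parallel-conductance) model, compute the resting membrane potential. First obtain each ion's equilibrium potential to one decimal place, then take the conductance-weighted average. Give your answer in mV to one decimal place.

-70.9 mV

E_K⁺ = (58.3/1)·log₁₀(7.25/151) = -76.9 mV
E_Cl⁻ = (58.3/-1)·log₁₀(106/13.9) = -51.4 mV
Vm = (Σ gᵢEᵢ)/(Σ gᵢ) = (19·-76.9 + 5.9·-51.4) / (19 + 5.9)
= -1764.36 / 24.9 = -70.86 mV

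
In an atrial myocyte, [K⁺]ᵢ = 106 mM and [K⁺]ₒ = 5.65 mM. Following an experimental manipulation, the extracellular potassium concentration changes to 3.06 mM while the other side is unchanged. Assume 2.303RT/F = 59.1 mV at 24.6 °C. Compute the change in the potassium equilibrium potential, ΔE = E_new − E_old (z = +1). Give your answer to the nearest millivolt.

E_old = (59.1/1)·log₁₀(5.65/106) = -75.25 mV
E_new = (59.1/1)·log₁₀(3.06/106) = -90.99 mV
ΔE = -90.99 − (-75.25) = -15.74 mV

-16 mV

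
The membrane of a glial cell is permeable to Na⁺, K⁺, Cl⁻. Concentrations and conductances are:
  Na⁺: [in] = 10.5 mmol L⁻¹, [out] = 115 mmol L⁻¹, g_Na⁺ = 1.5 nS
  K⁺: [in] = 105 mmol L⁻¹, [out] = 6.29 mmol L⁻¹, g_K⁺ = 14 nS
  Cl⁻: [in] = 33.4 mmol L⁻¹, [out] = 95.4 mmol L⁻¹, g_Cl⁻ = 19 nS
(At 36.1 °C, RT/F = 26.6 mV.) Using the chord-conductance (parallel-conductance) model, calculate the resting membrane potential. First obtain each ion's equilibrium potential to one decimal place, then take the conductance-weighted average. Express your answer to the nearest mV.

-43 mV

E_Na⁺ = (26.6/1)·ln(115/10.5) = 63.7 mV
E_K⁺ = (26.6/1)·ln(6.29/105) = -74.9 mV
E_Cl⁻ = (26.6/-1)·ln(95.4/33.4) = -27.9 mV
Vm = (Σ gᵢEᵢ)/(Σ gᵢ) = (1.5·63.7 + 14·-74.9 + 19·-27.9) / (1.5 + 14 + 19)
= -1483.15 / 34.5 = -42.99 mV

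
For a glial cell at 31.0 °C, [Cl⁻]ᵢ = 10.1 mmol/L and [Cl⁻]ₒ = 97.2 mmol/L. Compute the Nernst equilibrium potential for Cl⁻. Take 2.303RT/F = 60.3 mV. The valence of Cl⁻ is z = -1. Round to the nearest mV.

E = (60.3/z) · log₁₀([Cl⁻]_out/[Cl⁻]_in) with z = -1.
For an anion, dividing by z = -1 reverses the sign.
= (60.3/-1) · log₁₀(97.2/10.1) = -60.30 · log₁₀(9.624)
= -60.30 · (0.9833) = -59.30 mV

-59 mV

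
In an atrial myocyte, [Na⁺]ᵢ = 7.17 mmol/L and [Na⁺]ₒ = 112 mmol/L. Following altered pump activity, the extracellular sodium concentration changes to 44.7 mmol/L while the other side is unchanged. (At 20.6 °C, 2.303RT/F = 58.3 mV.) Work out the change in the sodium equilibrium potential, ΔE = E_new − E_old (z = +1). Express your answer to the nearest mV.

-23 mV

E_old = (58.3/1)·log₁₀(112/7.17) = 69.59 mV
E_new = (58.3/1)·log₁₀(44.7/7.17) = 46.34 mV
ΔE = 46.34 − (69.59) = -23.26 mV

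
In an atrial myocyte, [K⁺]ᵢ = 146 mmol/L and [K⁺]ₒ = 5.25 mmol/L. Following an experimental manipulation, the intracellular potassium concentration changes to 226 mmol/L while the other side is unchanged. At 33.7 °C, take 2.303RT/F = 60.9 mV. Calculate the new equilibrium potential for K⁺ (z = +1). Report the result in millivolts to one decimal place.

-99.5 mV

After the shift: [K⁺]_out = 5.25, [K⁺]_in = 226 mmol/L.
E_new = (60.9/1)·log₁₀(5.25/226) = 60.90 · (-1.6339) = -99.51 mV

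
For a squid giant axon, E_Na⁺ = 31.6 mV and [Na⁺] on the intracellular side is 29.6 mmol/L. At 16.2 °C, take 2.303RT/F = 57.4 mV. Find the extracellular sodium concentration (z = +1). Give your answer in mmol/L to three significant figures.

105 mmol/L

Nernst: E = (57.4/1) · log₁₀([out]/[in]), so log₁₀([out]/[in]) = 31.6 × 1 / 57.4 = 0.5505.
[out]/[in] = 10^(0.5505) = 3.552.
[out] = 3.552 × 29.6 = 105.2 mmol/L.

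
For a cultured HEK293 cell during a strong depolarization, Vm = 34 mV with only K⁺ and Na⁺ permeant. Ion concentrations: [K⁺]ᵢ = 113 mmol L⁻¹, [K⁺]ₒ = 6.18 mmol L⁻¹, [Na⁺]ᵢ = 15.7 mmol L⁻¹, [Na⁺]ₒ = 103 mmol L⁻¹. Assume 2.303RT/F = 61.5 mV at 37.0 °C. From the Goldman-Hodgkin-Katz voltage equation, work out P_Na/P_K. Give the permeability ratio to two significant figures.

Let α = P_Na/P_K. GHK: Vm = 61.5·log₁₀[(Kₒ + α·Naₒ)/(Kᵢ + α·Naᵢ)].
10^(Vm/61.5) = 10^(34.0/61.5) = 3.5715
So 3.5715·(Kᵢ + α·Naᵢ) = Kₒ + α·Naₒ → α = (3.5715·113.0 − 6.18) / (103.0 − 3.5715·15.7)
α = (403.6 − 6.18) / (103.0 − 56.07) = 397.4/46.93 = 8.468

8.5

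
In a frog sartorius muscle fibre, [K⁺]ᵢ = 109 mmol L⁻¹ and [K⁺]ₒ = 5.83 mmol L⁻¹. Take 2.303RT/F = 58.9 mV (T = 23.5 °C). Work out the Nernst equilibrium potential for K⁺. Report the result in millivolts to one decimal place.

-74.9 mV

E = (58.9/z) · log₁₀([K⁺]_out/[K⁺]_in) with z = +1.
= (58.9/1) · log₁₀(5.83/109) = 58.90 · log₁₀(0.05349)
= 58.90 · (-1.2718) = -74.91 mV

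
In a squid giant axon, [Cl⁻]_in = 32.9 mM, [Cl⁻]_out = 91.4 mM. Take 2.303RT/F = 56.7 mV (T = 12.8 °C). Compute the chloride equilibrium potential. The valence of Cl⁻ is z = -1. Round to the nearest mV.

E = (56.7/z) · log₁₀([Cl⁻]_out/[Cl⁻]_in) with z = -1.
For an anion, dividing by z = -1 reverses the sign.
= (56.7/-1) · log₁₀(91.4/32.9) = -56.70 · log₁₀(2.778)
= -56.70 · (0.4438) = -25.16 mV

-25 mV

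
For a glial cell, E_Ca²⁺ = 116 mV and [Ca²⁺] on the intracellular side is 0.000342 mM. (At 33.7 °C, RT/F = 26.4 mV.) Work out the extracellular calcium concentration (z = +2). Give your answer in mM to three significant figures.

2.24 mM

Nernst: E = (26.4/2) · ln([out]/[in]), so ln([out]/[in]) = 116.0 × 2 / 26.4 = 8.7879.
[out]/[in] = e^(8.7879) = 6554.
[out] = 6554 × 0.000342 = 2.242 mM.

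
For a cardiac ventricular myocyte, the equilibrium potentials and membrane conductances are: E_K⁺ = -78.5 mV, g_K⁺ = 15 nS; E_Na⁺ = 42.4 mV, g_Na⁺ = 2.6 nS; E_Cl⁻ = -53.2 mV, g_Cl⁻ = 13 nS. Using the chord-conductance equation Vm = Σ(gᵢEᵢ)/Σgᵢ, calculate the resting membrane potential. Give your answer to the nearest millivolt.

-57 mV

Σ gᵢEᵢ = 15·(-78.5) + 2.6·(42.4) + 13·(-53.2) = -1758.86
Σ gᵢ = 15 + 2.6 + 13 = 30.6
Vm = -1758.86 / 30.6 = -57.48 mV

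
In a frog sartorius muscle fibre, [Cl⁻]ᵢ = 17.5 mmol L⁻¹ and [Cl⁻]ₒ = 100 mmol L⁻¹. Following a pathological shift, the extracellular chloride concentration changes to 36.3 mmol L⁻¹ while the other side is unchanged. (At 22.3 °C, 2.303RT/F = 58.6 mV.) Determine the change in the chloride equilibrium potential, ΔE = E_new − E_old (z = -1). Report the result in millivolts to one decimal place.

E_old = (58.6/-1)·log₁₀(100/17.5) = -44.36 mV
E_new = (58.6/-1)·log₁₀(36.3/17.5) = -18.57 mV
ΔE = -18.57 − (-44.36) = 25.79 mV

25.8 mV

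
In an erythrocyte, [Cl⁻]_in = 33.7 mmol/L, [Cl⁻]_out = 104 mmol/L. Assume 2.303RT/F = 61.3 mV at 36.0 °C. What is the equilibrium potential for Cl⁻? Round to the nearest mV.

E = (61.3/z) · log₁₀([Cl⁻]_out/[Cl⁻]_in) with z = -1.
For an anion, dividing by z = -1 reverses the sign.
= (61.3/-1) · log₁₀(104/33.7) = -61.30 · log₁₀(3.086)
= -61.30 · (0.4894) = -30.00 mV

-30 mV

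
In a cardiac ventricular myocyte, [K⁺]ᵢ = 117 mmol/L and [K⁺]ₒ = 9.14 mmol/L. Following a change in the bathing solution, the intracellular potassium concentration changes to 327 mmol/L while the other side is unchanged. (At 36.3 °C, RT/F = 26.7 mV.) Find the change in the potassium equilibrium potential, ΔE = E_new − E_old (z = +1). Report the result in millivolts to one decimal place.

E_old = (26.7/1)·ln(9.14/117) = -68.07 mV
E_new = (26.7/1)·ln(9.14/327) = -95.51 mV
ΔE = -95.51 − (-68.07) = -27.44 mV

-27.4 mV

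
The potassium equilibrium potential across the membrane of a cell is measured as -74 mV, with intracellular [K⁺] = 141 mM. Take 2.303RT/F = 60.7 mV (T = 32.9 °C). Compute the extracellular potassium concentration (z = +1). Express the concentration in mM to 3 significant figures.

8.51 mM

Nernst: E = (60.7/1) · log₁₀([out]/[in]), so log₁₀([out]/[in]) = -74.0 × 1 / 60.7 = -1.2191.
[out]/[in] = 10^(-1.2191) = 0.06038.
[out] = 0.06038 × 141 = 8.514 mM.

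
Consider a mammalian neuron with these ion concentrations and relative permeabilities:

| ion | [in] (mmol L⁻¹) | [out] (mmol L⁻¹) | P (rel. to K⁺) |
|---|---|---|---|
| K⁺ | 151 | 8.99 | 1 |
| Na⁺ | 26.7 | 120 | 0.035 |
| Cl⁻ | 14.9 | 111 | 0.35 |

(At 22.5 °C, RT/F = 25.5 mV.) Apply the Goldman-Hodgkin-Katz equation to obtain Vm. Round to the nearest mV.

-60 mV

Vm = 25.5 · ln[(Σ P·[cation]ₒ + Σ P·[anion]ᵢ) / (Σ P·[cation]ᵢ + Σ P·[anion]ₒ)]
Numerator = 1×8.99 + 0.035×120 + 0.35×14.9 = 18.41
Denominator = 1×151 + 0.035×26.7 + 0.35×111 = 190.8
Vm = 25.5 · ln(0.09647) = 25.5 × (-2.3385) = -59.63 mV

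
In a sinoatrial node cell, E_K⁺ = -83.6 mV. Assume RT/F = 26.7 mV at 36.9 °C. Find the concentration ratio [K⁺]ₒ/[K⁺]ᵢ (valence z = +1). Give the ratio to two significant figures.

ln([out]/[in]) = E·z/(26.7) = -83.6 × 1 / 26.7 = -3.1311
[out]/[in] = e^(-3.1311) = 0.04367

0.044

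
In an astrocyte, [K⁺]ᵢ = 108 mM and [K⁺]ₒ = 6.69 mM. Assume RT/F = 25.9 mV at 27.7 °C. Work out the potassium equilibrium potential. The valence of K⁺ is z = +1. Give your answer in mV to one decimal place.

E = (25.9/z) · ln([K⁺]_out/[K⁺]_in) with z = +1.
= (25.9/1) · ln(6.69/108) = 25.90 · ln(0.06194)
= 25.90 · (-2.7815) = -72.04 mV

-72.0 mV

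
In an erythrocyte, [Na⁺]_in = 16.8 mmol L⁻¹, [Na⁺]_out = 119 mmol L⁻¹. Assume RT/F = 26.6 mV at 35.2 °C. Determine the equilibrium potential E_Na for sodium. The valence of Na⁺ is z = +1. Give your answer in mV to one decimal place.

E = (26.6/z) · ln([Na⁺]_out/[Na⁺]_in) with z = +1.
= (26.6/1) · ln(119/16.8) = 26.60 · ln(7.083)
= 26.60 · (1.9577) = 52.08 mV

52.1 mV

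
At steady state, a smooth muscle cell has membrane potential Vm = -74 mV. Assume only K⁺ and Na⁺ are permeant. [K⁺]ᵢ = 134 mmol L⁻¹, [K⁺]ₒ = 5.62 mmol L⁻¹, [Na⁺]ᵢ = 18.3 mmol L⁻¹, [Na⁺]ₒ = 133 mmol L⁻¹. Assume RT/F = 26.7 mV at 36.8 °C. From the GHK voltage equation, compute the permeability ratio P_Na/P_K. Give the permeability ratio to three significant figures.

0.0210

Let α = P_Na/P_K. GHK: Vm = 26.7·ln[(Kₒ + α·Naₒ)/(Kᵢ + α·Naᵢ)].
e^(Vm/26.7) = e^(-74.0/26.7) = 0.062566
So 0.062566·(Kᵢ + α·Naᵢ) = Kₒ + α·Naₒ → α = (0.062566·134.0 − 5.62) / (133.0 − 0.062566·18.3)
α = (8.384 − 5.62) / (133.0 − 1.145) = 2.764/131.9 = 0.02096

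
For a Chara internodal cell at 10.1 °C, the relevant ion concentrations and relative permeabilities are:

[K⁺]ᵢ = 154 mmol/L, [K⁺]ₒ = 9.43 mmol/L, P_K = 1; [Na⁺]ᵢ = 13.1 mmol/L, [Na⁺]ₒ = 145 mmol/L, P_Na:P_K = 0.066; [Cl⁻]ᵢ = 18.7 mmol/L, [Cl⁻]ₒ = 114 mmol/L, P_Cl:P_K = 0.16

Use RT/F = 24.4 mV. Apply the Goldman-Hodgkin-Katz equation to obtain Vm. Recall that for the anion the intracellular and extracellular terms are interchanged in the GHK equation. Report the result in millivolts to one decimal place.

-50.3 mV

Vm = 24.4 · ln[(Σ P·[cation]ₒ + Σ P·[anion]ᵢ) / (Σ P·[cation]ᵢ + Σ P·[anion]ₒ)]
Numerator = 1×9.43 + 0.066×145 + 0.16×18.7 = 21.99
Denominator = 1×154 + 0.066×13.1 + 0.16×114 = 173.1
Vm = 24.4 · ln(0.12704) = 24.4 × (-2.0632) = -50.34 mV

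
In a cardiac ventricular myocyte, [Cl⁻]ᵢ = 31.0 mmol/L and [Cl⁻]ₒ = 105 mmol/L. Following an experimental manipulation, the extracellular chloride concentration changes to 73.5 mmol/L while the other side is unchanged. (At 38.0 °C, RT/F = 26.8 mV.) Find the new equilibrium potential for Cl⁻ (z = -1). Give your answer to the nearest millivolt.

After the shift: [Cl⁻]_out = 73.5, [Cl⁻]_in = 31.0 mmol/L.
E_new = (26.8/-1)·ln(73.5/31.0) = -26.80 · (0.8633) = -23.14 mV

-23 mV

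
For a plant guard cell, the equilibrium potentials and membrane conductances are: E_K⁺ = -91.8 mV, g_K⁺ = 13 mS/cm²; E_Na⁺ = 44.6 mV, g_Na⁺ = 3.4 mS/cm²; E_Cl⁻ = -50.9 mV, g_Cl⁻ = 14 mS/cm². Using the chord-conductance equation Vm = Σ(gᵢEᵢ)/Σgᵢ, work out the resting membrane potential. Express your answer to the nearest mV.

Σ gᵢEᵢ = 13·(-91.8) + 3.4·(44.6) + 14·(-50.9) = -1754.36
Σ gᵢ = 13 + 3.4 + 14 = 30.4
Vm = -1754.36 / 30.4 = -57.71 mV

-58 mV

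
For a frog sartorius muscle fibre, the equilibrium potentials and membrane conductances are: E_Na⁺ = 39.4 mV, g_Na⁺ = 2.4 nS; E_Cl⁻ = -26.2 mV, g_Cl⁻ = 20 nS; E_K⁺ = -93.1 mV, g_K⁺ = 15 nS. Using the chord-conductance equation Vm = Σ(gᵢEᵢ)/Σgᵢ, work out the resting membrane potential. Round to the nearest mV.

Σ gᵢEᵢ = 2.4·(39.4) + 20·(-26.2) + 15·(-93.1) = -1825.94
Σ gᵢ = 2.4 + 20 + 15 = 37.4
Vm = -1825.94 / 37.4 = -48.82 mV

-49 mV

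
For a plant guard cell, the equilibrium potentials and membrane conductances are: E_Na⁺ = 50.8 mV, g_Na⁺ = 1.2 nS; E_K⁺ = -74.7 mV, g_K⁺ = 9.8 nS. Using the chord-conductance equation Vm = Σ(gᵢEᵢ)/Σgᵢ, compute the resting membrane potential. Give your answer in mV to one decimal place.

Σ gᵢEᵢ = 1.2·(50.8) + 9.8·(-74.7) = -671.10
Σ gᵢ = 1.2 + 9.8 = 11
Vm = -671.10 / 11 = -61.01 mV

-61.0 mV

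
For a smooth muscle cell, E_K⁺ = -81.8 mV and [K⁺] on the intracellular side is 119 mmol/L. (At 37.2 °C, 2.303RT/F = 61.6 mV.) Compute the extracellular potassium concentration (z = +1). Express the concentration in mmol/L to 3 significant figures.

5.59 mmol/L

Nernst: E = (61.6/1) · log₁₀([out]/[in]), so log₁₀([out]/[in]) = -81.8 × 1 / 61.6 = -1.3279.
[out]/[in] = 10^(-1.3279) = 0.047.
[out] = 0.047 × 119 = 5.593 mmol/L.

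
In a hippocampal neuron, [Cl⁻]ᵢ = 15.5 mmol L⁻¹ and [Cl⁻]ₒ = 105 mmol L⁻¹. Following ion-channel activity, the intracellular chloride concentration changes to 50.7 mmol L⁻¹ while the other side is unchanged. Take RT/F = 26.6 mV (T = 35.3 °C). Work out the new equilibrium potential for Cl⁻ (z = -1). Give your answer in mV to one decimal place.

After the shift: [Cl⁻]_out = 105, [Cl⁻]_in = 50.7 mmol L⁻¹.
E_new = (26.6/-1)·ln(105/50.7) = -26.60 · (0.7280) = -19.37 mV

-19.4 mV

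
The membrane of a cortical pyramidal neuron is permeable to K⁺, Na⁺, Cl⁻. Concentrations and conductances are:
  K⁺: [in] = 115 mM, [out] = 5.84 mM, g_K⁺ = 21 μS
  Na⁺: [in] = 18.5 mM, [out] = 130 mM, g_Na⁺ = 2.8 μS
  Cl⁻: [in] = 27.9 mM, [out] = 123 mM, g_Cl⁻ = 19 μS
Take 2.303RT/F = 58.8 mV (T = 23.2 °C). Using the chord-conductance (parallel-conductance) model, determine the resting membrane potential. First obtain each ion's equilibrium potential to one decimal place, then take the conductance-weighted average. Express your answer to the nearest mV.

-51 mV

E_K⁺ = (58.8/1)·log₁₀(5.84/115) = -76.1 mV
E_Na⁺ = (58.8/1)·log₁₀(130/18.5) = 49.8 mV
E_Cl⁻ = (58.8/-1)·log₁₀(123/27.9) = -37.9 mV
Vm = (Σ gᵢEᵢ)/(Σ gᵢ) = (21·-76.1 + 2.8·49.8 + 19·-37.9) / (21 + 2.8 + 19)
= -2178.76 / 42.8 = -50.91 mV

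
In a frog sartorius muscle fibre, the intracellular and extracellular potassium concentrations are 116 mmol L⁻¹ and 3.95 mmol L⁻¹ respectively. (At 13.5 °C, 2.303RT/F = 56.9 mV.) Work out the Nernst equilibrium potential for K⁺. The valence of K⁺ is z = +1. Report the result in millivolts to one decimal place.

E = (56.9/z) · log₁₀([K⁺]_out/[K⁺]_in) with z = +1.
= (56.9/1) · log₁₀(3.95/116) = 56.90 · log₁₀(0.03405)
= 56.90 · (-1.4679) = -83.52 mV

-83.5 mV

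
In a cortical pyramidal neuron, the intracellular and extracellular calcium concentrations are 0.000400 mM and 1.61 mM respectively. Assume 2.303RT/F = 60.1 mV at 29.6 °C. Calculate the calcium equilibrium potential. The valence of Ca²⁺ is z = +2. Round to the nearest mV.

108 mV

E = (60.1/z) · log₁₀([Ca²⁺]_out/[Ca²⁺]_in) with z = +2.
= (60.1/2) · log₁₀(1.61/0.000400) = 30.05 · log₁₀(4025)
= 30.05 · (3.6048) = 108.32 mV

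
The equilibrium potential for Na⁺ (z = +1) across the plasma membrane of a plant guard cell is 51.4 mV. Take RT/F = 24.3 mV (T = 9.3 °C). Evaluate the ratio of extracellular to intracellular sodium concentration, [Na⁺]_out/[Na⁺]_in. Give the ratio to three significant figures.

ln([out]/[in]) = E·z/(24.3) = 51.4 × 1 / 24.3 = 2.1152
[out]/[in] = e^(2.1152) = 8.291

8.29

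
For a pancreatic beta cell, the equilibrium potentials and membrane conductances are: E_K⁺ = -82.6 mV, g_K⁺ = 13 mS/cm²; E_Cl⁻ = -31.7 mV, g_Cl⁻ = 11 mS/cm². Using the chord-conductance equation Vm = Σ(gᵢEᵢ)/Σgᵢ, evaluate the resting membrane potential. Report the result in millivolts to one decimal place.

Σ gᵢEᵢ = 13·(-82.6) + 11·(-31.7) = -1422.50
Σ gᵢ = 13 + 11 = 24
Vm = -1422.50 / 24 = -59.27 mV

-59.3 mV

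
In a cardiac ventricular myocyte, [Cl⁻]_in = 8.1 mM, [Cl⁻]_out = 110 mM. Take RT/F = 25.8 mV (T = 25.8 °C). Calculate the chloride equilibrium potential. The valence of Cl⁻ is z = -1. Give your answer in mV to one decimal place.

-67.3 mV

E = (25.8/z) · ln([Cl⁻]_out/[Cl⁻]_in) with z = -1.
For an anion, dividing by z = -1 reverses the sign.
= (25.8/-1) · ln(110/8.1) = -25.80 · ln(13.58)
= -25.80 · (2.6086) = -67.30 mV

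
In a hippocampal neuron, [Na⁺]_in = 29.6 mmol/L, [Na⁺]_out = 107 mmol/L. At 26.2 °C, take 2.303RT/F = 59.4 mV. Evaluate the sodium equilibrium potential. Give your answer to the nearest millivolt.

E = (59.4/z) · log₁₀([Na⁺]_out/[Na⁺]_in) with z = +1.
= (59.4/1) · log₁₀(107/29.6) = 59.40 · log₁₀(3.615)
= 59.40 · (0.5581) = 33.15 mV

33 mV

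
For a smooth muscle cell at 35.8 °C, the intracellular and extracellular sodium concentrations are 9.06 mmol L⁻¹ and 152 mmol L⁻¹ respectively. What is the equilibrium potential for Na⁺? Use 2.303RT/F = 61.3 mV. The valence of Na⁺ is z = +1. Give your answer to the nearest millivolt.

75 mV

E = (61.3/z) · log₁₀([Na⁺]_out/[Na⁺]_in) with z = +1.
= (61.3/1) · log₁₀(152/9.06) = 61.30 · log₁₀(16.78)
= 61.30 · (1.2247) = 75.08 mV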